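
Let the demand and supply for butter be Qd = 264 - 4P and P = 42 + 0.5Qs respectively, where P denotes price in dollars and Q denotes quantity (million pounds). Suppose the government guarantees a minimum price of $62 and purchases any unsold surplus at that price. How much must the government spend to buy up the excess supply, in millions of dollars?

Rearranging supply gives Qs = 2P - 84. Equilibrium: 264 - 4P = 2P - 84, so 348 = 6P and P* = 58, Q* = 32.
Because the floor (62) lies above the market-clearing price, it is binding.
At P = 62: Qd = 264 - 4·62 = 16 and Qs = 2·62 - 84 = 40.
Surplus = Qs - Qd = 24.
Government expenditure = surplus × support price = 24 × 62 = 1488.

1488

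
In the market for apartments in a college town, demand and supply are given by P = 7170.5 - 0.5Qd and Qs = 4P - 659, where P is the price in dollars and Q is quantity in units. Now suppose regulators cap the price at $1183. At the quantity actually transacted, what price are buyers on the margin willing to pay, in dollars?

Rearranging demand gives Qd = 14341 - 2P. Equilibrium: 14341 - 2P = 4P - 659, so 15000 = 6P and P* = 2500, Q* = 9341.
Because the ceiling (1183) lies below the market-clearing price, it is binding.
At P = 1183: Qd = 14341 - 2·1183 = 11975 and Qs = 4·1183 - 659 = 4073.
Only 4073 units reach the market. On the demand curve, the marginal buyer's willingness to pay at Q = 4073 is (14341 - 4073)/2 = 5134.

5134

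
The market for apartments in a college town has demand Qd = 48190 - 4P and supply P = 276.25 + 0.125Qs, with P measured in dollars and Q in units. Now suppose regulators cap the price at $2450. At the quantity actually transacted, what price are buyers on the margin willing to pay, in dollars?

Rearranging supply gives Qs = 8P - 2210. Setting quantity demanded equal to quantity supplied, 48190 - 4P = 8P - 2210, gives P* = 4200 and Q* = 31390.
The ceiling of 2450 is below the equilibrium price 4200, so it binds.
At P = 2450: Qd = 48190 - 4·2450 = 38390 and Qs = 8·2450 - 2210 = 17390.
Only 17390 units reach the market. On the demand curve, the marginal buyer's willingness to pay at Q = 17390 is (48190 - 17390)/4 = 7700.

7700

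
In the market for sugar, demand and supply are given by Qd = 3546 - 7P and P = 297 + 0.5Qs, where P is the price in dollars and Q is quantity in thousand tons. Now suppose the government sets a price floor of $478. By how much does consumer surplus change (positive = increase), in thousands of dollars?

-4734

Rearranging supply gives Qs = 2P - 594. In a free market, 3546 - 7P = 2P - 594 gives the equilibrium P* = 460, Q* = 326.
Since 478 > 460, the floor is binding.
At P = 478: Qd = 3546 - 7·478 = 200 and Qs = 2·478 - 594 = 362.
Consumer surplus without the control is ½ · (3546/7 - 460) · 326 = 53138/7.
With the floor, consumers buy 200 units at 478, so CS = ½ · (3546/7 - 478) · 200 = 20000/7.
Change in consumer surplus = 20000/7 - 53138/7 = -4734.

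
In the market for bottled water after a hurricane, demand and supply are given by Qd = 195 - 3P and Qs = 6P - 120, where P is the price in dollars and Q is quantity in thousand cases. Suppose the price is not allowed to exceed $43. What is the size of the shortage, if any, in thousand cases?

0

Setting quantity demanded equal to quantity supplied, 195 - 3P = 6P - 120, gives P* = 35 and Q* = 90.
The ceiling of 43 is above the equilibrium price 35, so it is not binding; the market clears at P* = 35, Q* = 90.
Since the control does not bind, there is no shortage.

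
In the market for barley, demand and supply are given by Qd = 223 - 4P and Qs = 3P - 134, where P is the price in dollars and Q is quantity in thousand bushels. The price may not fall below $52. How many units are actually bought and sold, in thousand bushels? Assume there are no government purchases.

In a free market, 223 - 4P = 3P - 134 gives the equilibrium P* = 51, Q* = 19.
Since 52 > 51, the floor is binding.
At P = 52: Qd = 223 - 4·52 = 15 and Qs = 3·52 - 134 = 22.
The quantity actually transacted is the short side, demand: 15.

15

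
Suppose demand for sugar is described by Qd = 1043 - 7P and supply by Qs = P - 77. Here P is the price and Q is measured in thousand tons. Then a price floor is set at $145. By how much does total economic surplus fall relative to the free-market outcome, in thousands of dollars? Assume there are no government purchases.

700

In a free market, 1043 - 7P = P - 77 gives the equilibrium P* = 140, Q* = 63.
Because the floor (145) lies above the market-clearing price, it is binding.
At P = 145: Qd = 1043 - 7·145 = 28 and Qs = 145 - 77 = 68.
Quantity traded falls to 28. At Q = 28 the demand price is (1043 - 28)/7 = 145 and the supply price is 77 + 28 = 105.
Deadweight loss = ½ · (145 - 105) · (63 - 28) = ½ · 40 · 35 = 700.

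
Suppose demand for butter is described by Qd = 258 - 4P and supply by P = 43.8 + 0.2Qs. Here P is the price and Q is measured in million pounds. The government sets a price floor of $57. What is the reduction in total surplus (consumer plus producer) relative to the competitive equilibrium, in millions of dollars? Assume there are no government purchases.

57.6

Rearranging supply gives Qs = 5P - 219. Equilibrium: 258 - 4P = 5P - 219, so 477 = 9P and P* = 53, Q* = 46.
The floor of 57 is above the equilibrium price 53, so it binds.
At P = 57: Qd = 258 - 4·57 = 30 and Qs = 5·57 - 219 = 66.
Quantity traded falls to 30. At Q = 30 the demand price is (258 - 30)/4 = 57 and the supply price is (219 + 30)/5 = 49.8.
Deadweight loss = ½ · (57 - 49.8) · (46 - 30) = ½ · 7.2 · 16 = 57.6.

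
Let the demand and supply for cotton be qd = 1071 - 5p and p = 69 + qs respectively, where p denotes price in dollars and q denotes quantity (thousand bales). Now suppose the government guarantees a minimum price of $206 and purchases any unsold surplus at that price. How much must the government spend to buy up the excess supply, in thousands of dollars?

Rearranging supply gives qs = p - 69. Setting quantity demanded equal to quantity supplied, 1071 - 5p = p - 69, gives p* = 190 and q* = 121.
The floor of 206 is above the equilibrium price 190, so it binds.
At p = 206: qd = 1071 - 5·206 = 41 and qs = 206 - 69 = 137.
Surplus = qs - qd = 96.
Government expenditure = surplus × support price = 96 × 206 = 19776.

19776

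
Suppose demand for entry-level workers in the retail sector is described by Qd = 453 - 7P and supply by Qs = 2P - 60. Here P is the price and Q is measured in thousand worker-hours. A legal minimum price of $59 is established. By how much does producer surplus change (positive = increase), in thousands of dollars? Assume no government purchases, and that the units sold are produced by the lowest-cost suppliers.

Equilibrium: 453 - 7P = 2P - 60, so 513 = 9P and P* = 57, Q* = 54.
Because the floor (59) lies above the market-clearing price, it is binding.
At P = 59: Qd = 453 - 7·59 = 40 and Qs = 2·59 - 60 = 58.
Producer surplus without the control is ½ · (57 - 30) · 54 = 729.
With the floor, 40 units are sold at 59. The supply price at Q = 40 is 50, so PS = ½ · [(59 - 30) + (59 - 50)] · 40 = 760.
Change in producer surplus = 760 - 729 = 31.

31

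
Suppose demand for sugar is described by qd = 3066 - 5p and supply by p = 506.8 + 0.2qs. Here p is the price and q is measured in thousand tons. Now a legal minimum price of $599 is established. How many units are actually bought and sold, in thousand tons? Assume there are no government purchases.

71

Rearranging supply gives qs = 5p - 2534. Without the control the market clears where 3066 - 5p = 5p - 2534, i.e. p* = 560 and q* = 266.
Since 599 > 560, the floor is binding.
At p = 599: qd = 3066 - 5·599 = 71 and qs = 5·599 - 2534 = 461.
The quantity actually transacted is the short side, demand: 71.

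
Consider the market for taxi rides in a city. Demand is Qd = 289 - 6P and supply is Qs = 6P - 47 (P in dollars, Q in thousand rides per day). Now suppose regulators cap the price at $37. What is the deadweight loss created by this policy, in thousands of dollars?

In a free market, 289 - 6P = 6P - 47 gives the equilibrium P* = 28, Q* = 121.
The ceiling of 37 is above the equilibrium price 28, so it is not binding; the market clears at P* = 28, Q* = 121.
Since the control does not bind, no trades are prevented and deadweight loss is zero.

0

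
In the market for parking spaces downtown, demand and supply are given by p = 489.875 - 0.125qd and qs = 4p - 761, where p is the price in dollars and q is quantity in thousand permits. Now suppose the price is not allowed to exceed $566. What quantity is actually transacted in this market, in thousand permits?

799

Rearranging demand gives qd = 3919 - 8p. Without the control the market clears where 3919 - 8p = 4p - 761, i.e. p* = 390 and q* = 799.
Since 566 is above p* = 390, the ceiling does not bind and the free-market outcome prevails.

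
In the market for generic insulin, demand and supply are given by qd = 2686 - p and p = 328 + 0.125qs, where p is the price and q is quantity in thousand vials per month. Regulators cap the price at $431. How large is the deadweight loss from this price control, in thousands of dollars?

910116

Rearranging supply gives qs = 8p - 2624. In a free market, 2686 - p = 8p - 2624 gives the equilibrium p* = 590, q* = 2096.
Since 431 < 590, the ceiling is binding.
At p = 431: qd = 2686 - 431 = 2255 and qs = 8·431 - 2624 = 824.
Quantity traded falls to 824. At q = 824 the demand price is 2686 - 824 = 1862 and the supply price is (2624 + 824)/8 = 431.
Deadweight loss = ½ · (1862 - 431) · (2096 - 824) = ½ · 1431 · 1272 = 910116.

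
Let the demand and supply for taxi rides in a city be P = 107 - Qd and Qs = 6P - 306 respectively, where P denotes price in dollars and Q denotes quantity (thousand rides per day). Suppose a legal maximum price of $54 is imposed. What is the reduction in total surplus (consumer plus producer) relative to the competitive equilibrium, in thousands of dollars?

Rearranging demand gives Qd = 107 - P. Without the control the market clears where 107 - P = 6P - 306, i.e. P* = 59 and Q* = 48.
Since 54 < 59, the ceiling is binding.
At P = 54: Qd = 107 - 54 = 53 and Qs = 6·54 - 306 = 18.
Quantity traded falls to 18. At Q = 18 the demand price is 107 - 18 = 89 and the supply price is (306 + 18)/6 = 54.
Deadweight loss = ½ · (89 - 54) · (48 - 18) = ½ · 35 · 30 = 525.

525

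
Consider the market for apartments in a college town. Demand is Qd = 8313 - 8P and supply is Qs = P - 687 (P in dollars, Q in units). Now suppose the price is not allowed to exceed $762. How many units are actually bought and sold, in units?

75

Equilibrium: 8313 - 8P = P - 687, so 9000 = 9P and P* = 1000, Q* = 313.
Because the ceiling (762) lies below the market-clearing price, it is binding.
At P = 762: Qd = 8313 - 8·762 = 2217 and Qs = 762 - 687 = 75.
The quantity actually transacted is the short side, supply: 75.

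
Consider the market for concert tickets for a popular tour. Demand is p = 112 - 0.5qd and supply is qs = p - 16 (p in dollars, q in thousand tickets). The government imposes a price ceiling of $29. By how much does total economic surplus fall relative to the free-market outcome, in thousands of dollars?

1950.75

Rearranging demand gives qd = 224 - 2p. Equilibrium: 224 - 2p = p - 16, so 240 = 3p and p* = 80, q* = 64.
Because the ceiling (29) lies below the market-clearing price, it is binding.
At p = 29: qd = 224 - 2·29 = 166 and qs = 29 - 16 = 13.
Quantity traded falls to 13. At q = 13 the demand price is (224 - 13)/2 = 105.5 and the supply price is 16 + 13 = 29.
Deadweight loss = ½ · (105.5 - 29) · (64 - 13) = ½ · 76.5 · 51 = 1950.75.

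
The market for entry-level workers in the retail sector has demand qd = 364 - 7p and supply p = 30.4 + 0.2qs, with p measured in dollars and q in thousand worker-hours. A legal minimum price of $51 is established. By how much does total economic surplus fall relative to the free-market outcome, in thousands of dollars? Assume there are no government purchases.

Rearranging supply gives qs = 5p - 152. Setting quantity demanded equal to quantity supplied, 364 - 7p = 5p - 152, gives p* = 43 and q* = 63.
The floor of 51 is above the equilibrium price 43, so it binds.
At p = 51: qd = 364 - 7·51 = 7 and qs = 5·51 - 152 = 103.
Quantity traded falls to 7. At q = 7 the demand price is (364 - 7)/7 = 51 and the supply price is (152 + 7)/5 = 31.8.
Deadweight loss = ½ · (51 - 31.8) · (63 - 7) = ½ · 19.2 · 56 = 537.6.

537.6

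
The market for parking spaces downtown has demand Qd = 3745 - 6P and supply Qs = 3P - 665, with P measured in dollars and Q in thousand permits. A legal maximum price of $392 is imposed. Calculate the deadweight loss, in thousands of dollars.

21609

In a free market, 3745 - 6P = 3P - 665 gives the equilibrium P* = 490, Q* = 805.
The ceiling of 392 is below the equilibrium price 490, so it binds.
At P = 392: Qd = 3745 - 6·392 = 1393 and Qs = 3·392 - 665 = 511.
Quantity traded falls to 511. At Q = 511 the demand price is (3745 - 511)/6 = 539 and the supply price is (665 + 511)/3 = 392.
Deadweight loss = ½ · (539 - 392) · (805 - 511) = ½ · 147 · 294 = 21609.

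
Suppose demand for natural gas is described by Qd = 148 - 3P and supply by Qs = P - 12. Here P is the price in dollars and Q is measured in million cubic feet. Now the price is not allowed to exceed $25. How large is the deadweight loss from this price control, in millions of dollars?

Setting quantity demanded equal to quantity supplied, 148 - 3P = P - 12, gives P* = 40 and Q* = 28.
The ceiling of 25 is below the equilibrium price 40, so it binds.
At P = 25: Qd = 148 - 3·25 = 73 and Qs = 25 - 12 = 13.
Quantity traded falls to 13. At Q = 13 the demand price is (148 - 13)/3 = 45 and the supply price is 12 + 13 = 25.
Deadweight loss = ½ · (45 - 25) · (28 - 13) = ½ · 20 · 15 = 150.

150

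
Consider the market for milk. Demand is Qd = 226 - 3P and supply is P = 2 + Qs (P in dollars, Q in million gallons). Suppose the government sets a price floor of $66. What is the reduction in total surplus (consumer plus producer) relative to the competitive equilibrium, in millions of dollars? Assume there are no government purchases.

Rearranging supply gives Qs = P - 2. Setting quantity demanded equal to quantity supplied, 226 - 3P = P - 2, gives P* = 57 and Q* = 55.
The floor of 66 is above the equilibrium price 57, so it binds.
At P = 66: Qd = 226 - 3·66 = 28 and Qs = 66 - 2 = 64.
Quantity traded falls to 28. At Q = 28 the demand price is (226 - 28)/3 = 66 and the supply price is 2 + 28 = 30.
Deadweight loss = ½ · (66 - 30) · (55 - 28) = ½ · 36 · 27 = 486.

486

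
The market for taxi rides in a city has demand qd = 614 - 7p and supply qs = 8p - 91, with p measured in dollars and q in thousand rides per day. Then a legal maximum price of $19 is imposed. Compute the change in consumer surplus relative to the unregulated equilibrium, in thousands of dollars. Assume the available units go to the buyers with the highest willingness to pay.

Without the control the market clears where 614 - 7p = 8p - 91, i.e. p* = 47 and q* = 285.
Since 19 < 47, the ceiling is binding.
At p = 19: qd = 614 - 7·19 = 481 and qs = 8·19 - 91 = 61.
Consumer surplus without the control is ½ · (614/7 - 47) · 285 = 81225/14.
With the ceiling, 61 units are sold at 19 (assume they go to the highest-value buyers). The demand price at q = 61 is 79, so CS = ½ · [(614/7 - 19) + (79 - 19)] · 61 = 54961/14.
Change in consumer surplus = 54961/14 - 81225/14 = -1876.

-1876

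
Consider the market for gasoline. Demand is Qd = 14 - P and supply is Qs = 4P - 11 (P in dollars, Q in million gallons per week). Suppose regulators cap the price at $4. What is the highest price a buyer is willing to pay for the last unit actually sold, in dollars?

In a free market, 14 - P = 4P - 11 gives the equilibrium P* = 5, Q* = 9.
The ceiling of 4 is below the equilibrium price 5, so it binds.
At P = 4: Qd = 14 - 4 = 10 and Qs = 4·4 - 11 = 5.
Only 5 units reach the market. On the demand curve, the marginal buyer's willingness to pay at Q = 5 is (14 - 5) = 9.

9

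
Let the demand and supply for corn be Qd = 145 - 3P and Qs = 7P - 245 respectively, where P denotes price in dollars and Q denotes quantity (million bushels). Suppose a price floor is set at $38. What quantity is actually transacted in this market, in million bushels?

Equilibrium: 145 - 3P = 7P - 245, so 390 = 10P and P* = 39, Q* = 28.
The floor of 38 is below the equilibrium price 39, so it is not binding; the market clears at P* = 39, Q* = 28.

28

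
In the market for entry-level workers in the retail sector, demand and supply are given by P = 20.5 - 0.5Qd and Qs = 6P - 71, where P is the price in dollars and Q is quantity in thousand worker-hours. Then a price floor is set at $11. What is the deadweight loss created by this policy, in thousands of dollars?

Rearranging demand gives Qd = 41 - 2P. In a free market, 41 - 2P = 6P - 71 gives the equilibrium P* = 14, Q* = 13.
Since 11 is below P* = 14, the floor does not bind and the free-market outcome prevails.
Since the control does not bind, no trades are prevented and deadweight loss is zero.

0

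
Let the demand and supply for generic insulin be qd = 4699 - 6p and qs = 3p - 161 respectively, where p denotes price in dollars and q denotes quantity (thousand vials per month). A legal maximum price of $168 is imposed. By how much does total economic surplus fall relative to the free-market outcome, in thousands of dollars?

In a free market, 4699 - 6p = 3p - 161 gives the equilibrium p* = 540, q* = 1459.
The ceiling of 168 is below the equilibrium price 540, so it binds.
At p = 168: qd = 4699 - 6·168 = 3691 and qs = 3·168 - 161 = 343.
Quantity traded falls to 343. At q = 343 the demand price is (4699 - 343)/6 = 726 and the supply price is (161 + 343)/3 = 168.
Deadweight loss = ½ · (726 - 168) · (1459 - 343) = ½ · 558 · 1116 = 311364.

311364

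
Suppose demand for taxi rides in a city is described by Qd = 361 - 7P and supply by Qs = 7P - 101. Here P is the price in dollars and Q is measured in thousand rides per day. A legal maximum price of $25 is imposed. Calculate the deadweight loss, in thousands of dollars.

448

Without the control the market clears where 361 - 7P = 7P - 101, i.e. P* = 33 and Q* = 130.
Since 25 < 33, the ceiling is binding.
At P = 25: Qd = 361 - 7·25 = 186 and Qs = 7·25 - 101 = 74.
Quantity traded falls to 74. At Q = 74 the demand price is (361 - 74)/7 = 41 and the supply price is (101 + 74)/7 = 25.
Deadweight loss = ½ · (41 - 25) · (130 - 74) = ½ · 16 · 56 = 448.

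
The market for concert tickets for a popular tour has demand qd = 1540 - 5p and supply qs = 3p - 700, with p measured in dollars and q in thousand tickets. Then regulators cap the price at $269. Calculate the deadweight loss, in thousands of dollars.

290.4

Equilibrium: 1540 - 5p = 3p - 700, so 2240 = 8p and p* = 280, q* = 140.
The ceiling of 269 is below the equilibrium price 280, so it binds.
At p = 269: qd = 1540 - 5·269 = 195 and qs = 3·269 - 700 = 107.
Quantity traded falls to 107. At q = 107 the demand price is (1540 - 107)/5 = 286.6 and the supply price is (700 + 107)/3 = 269.
Deadweight loss = ½ · (286.6 - 269) · (140 - 107) = ½ · 17.6 · 33 = 290.4.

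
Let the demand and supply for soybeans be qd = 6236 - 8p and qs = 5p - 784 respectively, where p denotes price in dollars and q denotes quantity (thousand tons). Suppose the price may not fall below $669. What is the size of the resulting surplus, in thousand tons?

In a free market, 6236 - 8p = 5p - 784 gives the equilibrium p* = 540, q* = 1916.
The floor of 669 is above the equilibrium price 540, so it binds.
At p = 669: qd = 6236 - 8·669 = 884 and qs = 5·669 - 784 = 2561.
Surplus = qs - qd = 2561 - 884 = 1677.

1677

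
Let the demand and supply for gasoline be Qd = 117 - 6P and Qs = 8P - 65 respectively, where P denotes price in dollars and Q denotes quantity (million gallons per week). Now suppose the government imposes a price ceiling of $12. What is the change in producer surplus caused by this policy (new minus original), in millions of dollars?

-35

Without the control the market clears where 117 - 6P = 8P - 65, i.e. P* = 13 and Q* = 39.
Since 12 < 13, the ceiling is binding.
At P = 12: Qd = 117 - 6·12 = 45 and Qs = 8·12 - 65 = 31.
Producer surplus without the control is ½ · (13 - 8.125) · 39 = 95.0625.
With the ceiling, producers sell 31 units at 12, so PS = ½ · (12 - 8.125) · 31 = 60.0625.
Change in producer surplus = 60.0625 - 95.0625 = -35.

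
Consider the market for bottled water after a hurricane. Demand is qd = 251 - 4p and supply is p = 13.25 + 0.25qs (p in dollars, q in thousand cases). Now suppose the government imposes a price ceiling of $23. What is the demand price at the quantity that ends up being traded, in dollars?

53

Rearranging supply gives qs = 4p - 53. Without the control the market clears where 251 - 4p = 4p - 53, i.e. p* = 38 and q* = 99.
The ceiling of 23 is below the equilibrium price 38, so it binds.
At p = 23: qd = 251 - 4·23 = 159 and qs = 4·23 - 53 = 39.
Only 39 units reach the market. On the demand curve, the marginal buyer's willingness to pay at q = 39 is (251 - 39)/4 = 53.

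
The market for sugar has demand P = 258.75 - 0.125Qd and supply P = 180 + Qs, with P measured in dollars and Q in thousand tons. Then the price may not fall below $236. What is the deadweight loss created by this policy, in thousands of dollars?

0

Rearranging demand gives Qd = 2070 - 8P; rearranging supply gives Qs = P - 180. In a free market, 2070 - 8P = P - 180 gives the equilibrium P* = 250, Q* = 70.
The floor of 236 is below the equilibrium price 250, so it is not binding; the market clears at P* = 250, Q* = 70.
Since the control does not bind, no trades are prevented and deadweight loss is zero.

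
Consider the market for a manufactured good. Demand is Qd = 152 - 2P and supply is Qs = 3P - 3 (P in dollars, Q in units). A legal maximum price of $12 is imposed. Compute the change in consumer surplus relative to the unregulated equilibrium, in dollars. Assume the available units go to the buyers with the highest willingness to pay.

Setting quantity demanded equal to quantity supplied, 152 - 2P = 3P - 3, gives P* = 31 and Q* = 90.
The ceiling of 12 is below the equilibrium price 31, so it binds.
At P = 12: Qd = 152 - 2·12 = 128 and Qs = 3·12 - 3 = 33.
Consumer surplus without the control is ½ · (76 - 31) · 90 = 2025.
With the ceiling, 33 units are sold at 12 (assume they go to the highest-value buyers). The demand price at Q = 33 is 59.5, so CS = ½ · [(76 - 12) + (59.5 - 12)] · 33 = 1839.75.
Change in consumer surplus = 1839.75 - 2025 = -185.25.

-185.25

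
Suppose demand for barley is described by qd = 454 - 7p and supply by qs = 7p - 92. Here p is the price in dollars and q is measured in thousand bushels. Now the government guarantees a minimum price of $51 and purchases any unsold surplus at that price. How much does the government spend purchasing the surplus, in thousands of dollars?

8568

Equilibrium: 454 - 7p = 7p - 92, so 546 = 14p and p* = 39, q* = 181.
Since 51 > 39, the floor is binding.
At p = 51: qd = 454 - 7·51 = 97 and qs = 7·51 - 92 = 265.
Surplus = qs - qd = 168.
Government expenditure = surplus × support price = 168 × 51 = 8568.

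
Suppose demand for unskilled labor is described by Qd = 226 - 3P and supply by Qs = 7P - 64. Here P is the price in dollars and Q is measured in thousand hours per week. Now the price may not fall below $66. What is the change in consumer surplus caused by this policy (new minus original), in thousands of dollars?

-3089.5

Without the control the market clears where 226 - 3P = 7P - 64, i.e. P* = 29 and Q* = 139.
The floor of 66 is above the equilibrium price 29, so it binds.
At P = 66: Qd = 226 - 3·66 = 28 and Qs = 7·66 - 64 = 398.
Consumer surplus without the control is ½ · (226/3 - 29) · 139 = 19321/6.
With the floor, consumers buy 28 units at 66, so CS = ½ · (226/3 - 66) · 28 = 392/3.
Change in consumer surplus = 392/3 - 19321/6 = -3089.5.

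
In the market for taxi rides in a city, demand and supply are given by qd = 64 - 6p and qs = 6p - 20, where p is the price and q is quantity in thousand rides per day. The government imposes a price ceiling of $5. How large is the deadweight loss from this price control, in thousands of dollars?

24

In a free market, 64 - 6p = 6p - 20 gives the equilibrium p* = 7, q* = 22.
Since 5 < 7, the ceiling is binding.
At p = 5: qd = 64 - 6·5 = 34 and qs = 6·5 - 20 = 10.
Quantity traded falls to 10. At q = 10 the demand price is (64 - 10)/6 = 9 and the supply price is (20 + 10)/6 = 5.
Deadweight loss = ½ · (9 - 5) · (22 - 10) = ½ · 4 · 12 = 24.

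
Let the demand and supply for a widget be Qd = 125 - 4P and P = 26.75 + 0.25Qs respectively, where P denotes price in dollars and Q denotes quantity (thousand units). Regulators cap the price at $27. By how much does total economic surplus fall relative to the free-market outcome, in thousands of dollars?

Rearranging supply gives Qs = 4P - 107. Without the control the market clears where 125 - 4P = 4P - 107, i.e. P* = 29 and Q* = 9.
Since 27 < 29, the ceiling is binding.
At P = 27: Qd = 125 - 4·27 = 17 and Qs = 4·27 - 107 = 1.
Quantity traded falls to 1. At Q = 1 the demand price is (125 - 1)/4 = 31 and the supply price is (107 + 1)/4 = 27.
Deadweight loss = ½ · (31 - 27) · (9 - 1) = ½ · 4 · 8 = 16.

16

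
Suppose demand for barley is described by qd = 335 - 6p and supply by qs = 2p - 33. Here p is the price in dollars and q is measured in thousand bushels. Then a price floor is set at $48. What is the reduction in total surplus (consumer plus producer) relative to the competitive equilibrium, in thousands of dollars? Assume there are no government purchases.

Setting quantity demanded equal to quantity supplied, 335 - 6p = 2p - 33, gives p* = 46 and q* = 59.
The floor of 48 is above the equilibrium price 46, so it binds.
At p = 48: qd = 335 - 6·48 = 47 and qs = 2·48 - 33 = 63.
Quantity traded falls to 47. At q = 47 the demand price is (335 - 47)/6 = 48 and the supply price is (33 + 47)/2 = 40.
Deadweight loss = ½ · (48 - 40) · (59 - 47) = ½ · 8 · 12 = 48.

48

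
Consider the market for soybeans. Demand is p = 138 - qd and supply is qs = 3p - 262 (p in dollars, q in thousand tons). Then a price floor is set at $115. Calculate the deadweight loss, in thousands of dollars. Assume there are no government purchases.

Rearranging demand gives qd = 138 - p. Without the control the market clears where 138 - p = 3p - 262, i.e. p* = 100 and q* = 38.
Because the floor (115) lies above the market-clearing price, it is binding.
At p = 115: qd = 138 - 115 = 23 and qs = 3·115 - 262 = 83.
Quantity traded falls to 23. At q = 23 the demand price is 138 - 23 = 115 and the supply price is (262 + 23)/3 = 95.
Deadweight loss = ½ · (115 - 95) · (38 - 23) = ½ · 20 · 15 = 150.

150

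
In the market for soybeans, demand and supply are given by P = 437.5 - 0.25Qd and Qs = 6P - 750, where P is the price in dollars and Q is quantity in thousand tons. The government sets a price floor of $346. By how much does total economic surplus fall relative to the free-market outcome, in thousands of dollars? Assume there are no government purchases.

Rearranging demand gives Qd = 1750 - 4P. Equilibrium: 1750 - 4P = 6P - 750, so 2500 = 10P and P* = 250, Q* = 750.
Since 346 > 250, the floor is binding.
At P = 346: Qd = 1750 - 4·346 = 366 and Qs = 6·346 - 750 = 1326.
Quantity traded falls to 366. At Q = 366 the demand price is (1750 - 366)/4 = 346 and the supply price is (750 + 366)/6 = 186.
Deadweight loss = ½ · (346 - 186) · (750 - 366) = ½ · 160 · 384 = 30720.

30720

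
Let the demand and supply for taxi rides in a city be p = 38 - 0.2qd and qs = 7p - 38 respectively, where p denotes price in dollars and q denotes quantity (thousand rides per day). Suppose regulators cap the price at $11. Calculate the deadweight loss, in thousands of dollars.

537.6

Rearranging demand gives qd = 190 - 5p. In a free market, 190 - 5p = 7p - 38 gives the equilibrium p* = 19, q* = 95.
The ceiling of 11 is below the equilibrium price 19, so it binds.
At p = 11: qd = 190 - 5·11 = 135 and qs = 7·11 - 38 = 39.
Quantity traded falls to 39. At q = 39 the demand price is (190 - 39)/5 = 30.2 and the supply price is (38 + 39)/7 = 11.
Deadweight loss = ½ · (30.2 - 11) · (95 - 39) = ½ · 19.2 · 56 = 537.6.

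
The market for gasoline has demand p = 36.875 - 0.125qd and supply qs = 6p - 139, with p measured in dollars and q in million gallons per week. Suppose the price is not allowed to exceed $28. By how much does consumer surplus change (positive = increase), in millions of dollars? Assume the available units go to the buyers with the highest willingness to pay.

66.75

Rearranging demand gives qd = 295 - 8p. Equilibrium: 295 - 8p = 6p - 139, so 434 = 14p and p* = 31, q* = 47.
The ceiling of 28 is below the equilibrium price 31, so it binds.
At p = 28: qd = 295 - 8·28 = 71 and qs = 6·28 - 139 = 29.
Consumer surplus without the control is ½ · (36.875 - 31) · 47 = 138.0625.
With the ceiling, 29 units are sold at 28 (assume they go to the highest-value buyers). The demand price at q = 29 is 33.25, so CS = ½ · [(36.875 - 28) + (33.25 - 28)] · 29 = 204.8125.
Change in consumer surplus = 204.8125 - 138.0625 = 66.75.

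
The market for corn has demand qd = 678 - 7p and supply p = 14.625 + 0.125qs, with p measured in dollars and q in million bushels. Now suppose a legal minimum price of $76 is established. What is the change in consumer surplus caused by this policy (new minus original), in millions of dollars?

Rearranging supply gives qs = 8p - 117. Equilibrium: 678 - 7p = 8p - 117, so 795 = 15p and p* = 53, q* = 307.
The floor of 76 is above the equilibrium price 53, so it binds.
At p = 76: qd = 678 - 7·76 = 146 and qs = 8·76 - 117 = 491.
Consumer surplus without the control is ½ · (678/7 - 53) · 307 = 94249/14.
With the floor, consumers buy 146 units at 76, so CS = ½ · (678/7 - 76) · 146 = 10658/7.
Change in consumer surplus = 10658/7 - 94249/14 = -5209.5.

-5209.5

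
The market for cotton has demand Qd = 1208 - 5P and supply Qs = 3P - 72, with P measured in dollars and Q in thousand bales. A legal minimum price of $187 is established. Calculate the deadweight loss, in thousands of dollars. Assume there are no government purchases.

4860

Without the control the market clears where 1208 - 5P = 3P - 72, i.e. P* = 160 and Q* = 408.
The floor of 187 is above the equilibrium price 160, so it binds.
At P = 187: Qd = 1208 - 5·187 = 273 and Qs = 3·187 - 72 = 489.
Quantity traded falls to 273. At Q = 273 the demand price is (1208 - 273)/5 = 187 and the supply price is (72 + 273)/3 = 115.
Deadweight loss = ½ · (187 - 115) · (408 - 273) = ½ · 72 · 135 = 4860.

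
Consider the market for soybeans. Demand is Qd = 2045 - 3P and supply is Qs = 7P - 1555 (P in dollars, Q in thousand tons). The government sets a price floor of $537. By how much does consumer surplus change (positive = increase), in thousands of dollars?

-123811.5

Without the control the market clears where 2045 - 3P = 7P - 1555, i.e. P* = 360 and Q* = 965.
Because the floor (537) lies above the market-clearing price, it is binding.
At P = 537: Qd = 2045 - 3·537 = 434 and Qs = 7·537 - 1555 = 2204.
Consumer surplus without the control is ½ · (2045/3 - 360) · 965 = 931225/6.
With the floor, consumers buy 434 units at 537, so CS = ½ · (2045/3 - 537) · 434 = 94178/3.
Change in consumer surplus = 94178/3 - 931225/6 = -123811.5.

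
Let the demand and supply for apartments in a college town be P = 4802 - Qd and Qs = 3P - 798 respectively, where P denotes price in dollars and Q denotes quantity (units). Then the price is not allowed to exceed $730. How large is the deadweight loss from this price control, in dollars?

2693400

Rearranging demand gives Qd = 4802 - P. Without the control the market clears where 4802 - P = 3P - 798, i.e. P* = 1400 and Q* = 3402.
Since 730 < 1400, the ceiling is binding.
At P = 730: Qd = 4802 - 730 = 4072 and Qs = 3·730 - 798 = 1392.
Quantity traded falls to 1392. At Q = 1392 the demand price is 4802 - 1392 = 3410 and the supply price is (798 + 1392)/3 = 730.
Deadweight loss = ½ · (3410 - 730) · (3402 - 1392) = ½ · 2680 · 2010 = 2693400.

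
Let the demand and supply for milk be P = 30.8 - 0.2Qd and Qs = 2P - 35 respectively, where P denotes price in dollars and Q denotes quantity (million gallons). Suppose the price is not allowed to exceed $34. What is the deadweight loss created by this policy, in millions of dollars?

Rearranging demand gives Qd = 154 - 5P. Setting quantity demanded equal to quantity supplied, 154 - 5P = 2P - 35, gives P* = 27 and Q* = 19.
The ceiling of 34 is above the equilibrium price 27, so it is not binding; the market clears at P* = 27, Q* = 19.
Since the control does not bind, no trades are prevented and deadweight loss is zero.

0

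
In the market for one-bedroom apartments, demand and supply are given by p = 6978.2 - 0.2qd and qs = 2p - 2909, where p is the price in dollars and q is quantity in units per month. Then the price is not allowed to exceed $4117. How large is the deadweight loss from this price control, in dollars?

2304524.6

Rearranging demand gives qd = 34891 - 5p. In a free market, 34891 - 5p = 2p - 2909 gives the equilibrium p* = 5400, q* = 7891.
The ceiling of 4117 is below the equilibrium price 5400, so it binds.
At p = 4117: qd = 34891 - 5·4117 = 14306 and qs = 2·4117 - 2909 = 5325.
Quantity traded falls to 5325. At q = 5325 the demand price is (34891 - 5325)/5 = 5913.2 and the supply price is (2909 + 5325)/2 = 4117.
Deadweight loss = ½ · (5913.2 - 4117) · (7891 - 5325) = ½ · 1796.2 · 2566 = 2304524.6.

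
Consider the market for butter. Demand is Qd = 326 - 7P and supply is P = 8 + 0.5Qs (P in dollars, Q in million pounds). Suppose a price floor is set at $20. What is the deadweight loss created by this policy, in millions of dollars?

Rearranging supply gives Qs = 2P - 16. Equilibrium: 326 - 7P = 2P - 16, so 342 = 9P and P* = 38, Q* = 60.
The floor of 20 is below the equilibrium price 38, so it is not binding; the market clears at P* = 38, Q* = 60.
Since the control does not bind, no trades are prevented and deadweight loss is zero.

0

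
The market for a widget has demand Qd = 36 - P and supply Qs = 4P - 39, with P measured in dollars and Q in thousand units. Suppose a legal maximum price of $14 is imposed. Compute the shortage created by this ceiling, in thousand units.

5

Setting quantity demanded equal to quantity supplied, 36 - P = 4P - 39, gives P* = 15 and Q* = 21.
The ceiling of 14 is below the equilibrium price 15, so it binds.
At P = 14: Qd = 36 - 14 = 22 and Qs = 4·14 - 39 = 17.
Shortage = Qd - Qs = 22 - 17 = 5.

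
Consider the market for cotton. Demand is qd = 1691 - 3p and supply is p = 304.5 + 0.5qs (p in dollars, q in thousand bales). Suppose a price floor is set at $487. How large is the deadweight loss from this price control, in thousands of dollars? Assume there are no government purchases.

Rearranging supply gives qs = 2p - 609. Without the control the market clears where 1691 - 3p = 2p - 609, i.e. p* = 460 and q* = 311.
The floor of 487 is above the equilibrium price 460, so it binds.
At p = 487: qd = 1691 - 3·487 = 230 and qs = 2·487 - 609 = 365.
Quantity traded falls to 230. At q = 230 the demand price is (1691 - 230)/3 = 487 and the supply price is (609 + 230)/2 = 419.5.
Deadweight loss = ½ · (487 - 419.5) · (311 - 230) = ½ · 67.5 · 81 = 2733.75.

2733.75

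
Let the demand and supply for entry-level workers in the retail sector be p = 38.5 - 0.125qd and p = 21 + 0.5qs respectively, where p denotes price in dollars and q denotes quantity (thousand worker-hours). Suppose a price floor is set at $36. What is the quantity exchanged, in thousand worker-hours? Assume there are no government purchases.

Rearranging demand gives qd = 308 - 8p; rearranging supply gives qs = 2p - 42. Without the control the market clears where 308 - 8p = 2p - 42, i.e. p* = 35 and q* = 28.
Because the floor (36) lies above the market-clearing price, it is binding.
At p = 36: qd = 308 - 8·36 = 20 and qs = 2·36 - 42 = 30.
The quantity actually transacted is the short side, demand: 20.

20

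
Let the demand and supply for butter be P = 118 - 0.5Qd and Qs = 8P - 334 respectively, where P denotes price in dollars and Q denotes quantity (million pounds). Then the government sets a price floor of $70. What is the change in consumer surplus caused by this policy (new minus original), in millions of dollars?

-1417

Rearranging demand gives Qd = 236 - 2P. Without the control the market clears where 236 - 2P = 8P - 334, i.e. P* = 57 and Q* = 122.
Since 70 > 57, the floor is binding.
At P = 70: Qd = 236 - 2·70 = 96 and Qs = 8·70 - 334 = 226.
Consumer surplus without the control is ½ · (118 - 57) · 122 = 3721.
With the floor, consumers buy 96 units at 70, so CS = ½ · (118 - 70) · 96 = 2304.
Change in consumer surplus = 2304 - 3721 = -1417.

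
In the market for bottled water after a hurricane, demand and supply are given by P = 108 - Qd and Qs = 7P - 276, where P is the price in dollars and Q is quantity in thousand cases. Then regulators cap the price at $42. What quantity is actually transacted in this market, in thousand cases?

Rearranging demand gives Qd = 108 - P. Without the control the market clears where 108 - P = 7P - 276, i.e. P* = 48 and Q* = 60.
The ceiling of 42 is below the equilibrium price 48, so it binds.
At P = 42: Qd = 108 - 42 = 66 and Qs = 7·42 - 276 = 18.
The quantity actually transacted is the short side, supply: 18.

18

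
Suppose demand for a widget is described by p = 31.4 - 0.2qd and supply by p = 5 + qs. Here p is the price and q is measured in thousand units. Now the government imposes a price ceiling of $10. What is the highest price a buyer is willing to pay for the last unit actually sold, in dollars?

Rearranging demand gives qd = 157 - 5p; rearranging supply gives qs = p - 5. Setting quantity demanded equal to quantity supplied, 157 - 5p = p - 5, gives p* = 27 and q* = 22.
Since 10 < 27, the ceiling is binding.
At p = 10: qd = 157 - 5·10 = 107 and qs = 10 - 5 = 5.
Only 5 units reach the market. On the demand curve, the marginal buyer's willingness to pay at q = 5 is (157 - 5)/5 = 30.4.

30.4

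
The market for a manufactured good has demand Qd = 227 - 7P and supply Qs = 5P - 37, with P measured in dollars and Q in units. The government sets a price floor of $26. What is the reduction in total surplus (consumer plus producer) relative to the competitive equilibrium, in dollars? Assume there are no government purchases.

Setting quantity demanded equal to quantity supplied, 227 - 7P = 5P - 37, gives P* = 22 and Q* = 73.
Because the floor (26) lies above the market-clearing price, it is binding.
At P = 26: Qd = 227 - 7·26 = 45 and Qs = 5·26 - 37 = 93.
Quantity traded falls to 45. At Q = 45 the demand price is (227 - 45)/7 = 26 and the supply price is (37 + 45)/5 = 16.4.
Deadweight loss = ½ · (26 - 16.4) · (73 - 45) = ½ · 9.6 · 28 = 134.4.

134.4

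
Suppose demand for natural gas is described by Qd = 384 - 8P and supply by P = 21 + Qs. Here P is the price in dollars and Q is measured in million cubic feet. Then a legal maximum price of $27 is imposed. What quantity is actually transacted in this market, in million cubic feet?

Rearranging supply gives Qs = P - 21. Equilibrium: 384 - 8P = P - 21, so 405 = 9P and P* = 45, Q* = 24.
Since 27 < 45, the ceiling is binding.
At P = 27: Qd = 384 - 8·27 = 168 and Qs = 27 - 21 = 6.
The quantity actually transacted is the short side, supply: 6.

6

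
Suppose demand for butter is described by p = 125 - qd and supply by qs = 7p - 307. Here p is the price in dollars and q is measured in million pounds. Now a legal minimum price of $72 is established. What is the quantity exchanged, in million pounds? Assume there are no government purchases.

53

Rearranging demand gives qd = 125 - p. Without the control the market clears where 125 - p = 7p - 307, i.e. p* = 54 and q* = 71.
Because the floor (72) lies above the market-clearing price, it is binding.
At p = 72: qd = 125 - 72 = 53 and qs = 7·72 - 307 = 197.
The quantity actually transacted is the short side, demand: 53.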